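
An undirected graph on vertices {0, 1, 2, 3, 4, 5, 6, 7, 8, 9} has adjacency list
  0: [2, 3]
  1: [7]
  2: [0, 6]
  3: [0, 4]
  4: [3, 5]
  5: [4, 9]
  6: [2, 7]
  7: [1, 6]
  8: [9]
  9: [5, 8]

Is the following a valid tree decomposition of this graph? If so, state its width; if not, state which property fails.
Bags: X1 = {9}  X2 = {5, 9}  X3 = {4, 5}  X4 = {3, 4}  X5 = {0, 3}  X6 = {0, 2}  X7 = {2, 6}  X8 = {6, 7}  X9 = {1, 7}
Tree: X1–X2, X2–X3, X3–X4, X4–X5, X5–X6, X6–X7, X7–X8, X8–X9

A tree decomposition must satisfy three properties: every vertex lies in some bag; for every edge, both endpoints lie together in some bag; and for every vertex, the bags containing it form a connected subtree. Here vertex 8 appears in no bag, so the decomposition is invalid.

No — vertex 8 appears in no bag.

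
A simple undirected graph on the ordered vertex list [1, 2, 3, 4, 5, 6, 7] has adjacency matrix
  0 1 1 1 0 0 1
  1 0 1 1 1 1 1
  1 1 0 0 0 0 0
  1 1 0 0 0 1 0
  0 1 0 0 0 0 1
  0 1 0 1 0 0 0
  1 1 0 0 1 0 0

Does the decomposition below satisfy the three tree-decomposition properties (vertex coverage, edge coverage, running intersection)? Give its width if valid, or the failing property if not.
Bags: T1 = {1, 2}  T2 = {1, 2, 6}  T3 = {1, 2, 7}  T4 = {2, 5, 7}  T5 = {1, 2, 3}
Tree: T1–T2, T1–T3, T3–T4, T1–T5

No — vertex 4 appears in no bag.

A tree decomposition must satisfy three properties: every vertex lies in some bag; for every edge, both endpoints lie together in some bag; and for every vertex, the bags containing it form a connected subtree. Here vertex 4 appears in no bag, so the decomposition is invalid.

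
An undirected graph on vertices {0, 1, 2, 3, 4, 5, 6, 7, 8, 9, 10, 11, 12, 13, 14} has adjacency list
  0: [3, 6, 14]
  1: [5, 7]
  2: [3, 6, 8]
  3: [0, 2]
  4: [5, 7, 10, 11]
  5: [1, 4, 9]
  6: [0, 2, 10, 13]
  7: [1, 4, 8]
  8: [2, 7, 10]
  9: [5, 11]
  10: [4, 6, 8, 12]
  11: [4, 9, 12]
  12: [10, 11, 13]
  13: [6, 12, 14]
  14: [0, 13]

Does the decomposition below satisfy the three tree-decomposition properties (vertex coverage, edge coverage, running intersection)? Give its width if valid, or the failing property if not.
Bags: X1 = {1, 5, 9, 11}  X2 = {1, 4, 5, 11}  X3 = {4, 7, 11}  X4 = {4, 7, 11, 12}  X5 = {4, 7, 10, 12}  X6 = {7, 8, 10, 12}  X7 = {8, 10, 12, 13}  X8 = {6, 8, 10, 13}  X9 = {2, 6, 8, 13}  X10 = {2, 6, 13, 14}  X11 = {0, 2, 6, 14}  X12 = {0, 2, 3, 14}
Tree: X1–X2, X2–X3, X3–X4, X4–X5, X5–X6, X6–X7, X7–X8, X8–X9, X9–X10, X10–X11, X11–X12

No — edge (1,7) lies in no bag.

A tree decomposition must satisfy three properties: every vertex lies in some bag; for every edge, both endpoints lie together in some bag; and for every vertex, the bags containing it form a connected subtree. Here edge (1,7) lies in no bag, so the decomposition is invalid.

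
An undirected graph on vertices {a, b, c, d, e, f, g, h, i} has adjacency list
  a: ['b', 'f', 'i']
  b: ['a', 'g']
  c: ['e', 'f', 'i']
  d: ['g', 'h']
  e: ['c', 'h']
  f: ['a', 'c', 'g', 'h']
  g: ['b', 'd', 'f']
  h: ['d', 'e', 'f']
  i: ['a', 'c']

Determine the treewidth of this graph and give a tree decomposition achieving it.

The largest bag has 4 vertices, giving width 3; this decomposition certifies tw(G) ≤ 3. For the lower bound: the 4 vertex sets {b,d,g}, {a}, {f}, {c,e,h,i} are disjoint, each induces a connected subgraph, and every pair is joined by at least one edge of G. Contracting each set to a single vertex therefore yields K_{4} as a minor, and since treewidth is minor-monotone, tw(G) ≥ tw(K_{4}) = 3. Therefore the treewidth is 3.

Treewidth 3.
One optimal decomposition is:
Bags: B1 = {a, b, d, g}  B2 = {a, d, f, g}  B3 = {a, d, f, h}  B4 = {a, f, h, i}  B5 = {c, f, h, i}  B6 = {c, e, h, i}
Tree: B1–B2, B2–B3, B3–B4, B4–B5, B5–B6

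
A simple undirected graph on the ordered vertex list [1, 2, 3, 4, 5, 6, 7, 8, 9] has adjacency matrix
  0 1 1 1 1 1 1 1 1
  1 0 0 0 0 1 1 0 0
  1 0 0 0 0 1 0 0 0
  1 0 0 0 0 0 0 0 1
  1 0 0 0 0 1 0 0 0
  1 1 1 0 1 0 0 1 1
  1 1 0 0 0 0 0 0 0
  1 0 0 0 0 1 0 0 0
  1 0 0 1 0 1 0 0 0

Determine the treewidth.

2

A width-2 tree decomposition is:
Bags: B1 = {1, 2, 6}  B2 = {1, 6, 8}  B3 = {1, 2, 7}  B4 = {1, 3, 6}  B5 = {1, 6, 9}  B6 = {1, 4, 9}  B7 = {1, 5, 6}
Tree: B1–B2, B1–B3, B2–B4, B2–B5, B5–B6, B2–B7
Each bag holds 3 vertices, so the decomposition has width 2, which upper-bounds the treewidth. On the other hand G contains the 3-clique {1, 4, 9}. A clique must lie in a single bag of any decomposition, so no decomposition can have width below 2. The upper and lower bounds meet at 2, so that is the treewidth.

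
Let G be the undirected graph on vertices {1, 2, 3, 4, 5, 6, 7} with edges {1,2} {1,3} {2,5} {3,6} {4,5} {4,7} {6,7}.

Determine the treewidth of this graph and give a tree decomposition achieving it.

The largest bag has 3 vertices, giving width 2; this decomposition certifies tw(G) ≤ 2. The edges 4–7–6–3–1–2–5–4 form a cycle, so G is not a tree and its treewidth is at least 2. Therefore the treewidth is 2.

Treewidth 2.
Bags: B1 = {4, 6, 7}  B2 = {3, 4, 6}  B3 = {1, 3, 4}  B4 = {1, 2, 4}  B5 = {2, 4, 5}
Tree: B1–B2, B2–B3, B3–B4, B4–B5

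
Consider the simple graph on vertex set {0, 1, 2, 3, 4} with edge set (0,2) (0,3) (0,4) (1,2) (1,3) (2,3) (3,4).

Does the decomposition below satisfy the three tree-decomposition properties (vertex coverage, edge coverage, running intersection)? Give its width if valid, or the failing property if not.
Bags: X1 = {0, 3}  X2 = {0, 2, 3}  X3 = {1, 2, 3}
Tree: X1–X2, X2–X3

No — vertex 4 appears in no bag.

A tree decomposition must satisfy three properties: every vertex lies in some bag; for every edge, both endpoints lie together in some bag; and for every vertex, the bags containing it form a connected subtree. Here vertex 4 appears in no bag, so the decomposition is invalid.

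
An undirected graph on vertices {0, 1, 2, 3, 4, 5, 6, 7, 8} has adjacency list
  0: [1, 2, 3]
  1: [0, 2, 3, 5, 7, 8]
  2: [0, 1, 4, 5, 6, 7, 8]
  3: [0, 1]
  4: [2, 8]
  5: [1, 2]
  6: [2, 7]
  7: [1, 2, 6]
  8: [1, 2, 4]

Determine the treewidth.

A width-2 tree decomposition is:
Bags: B1 = {1, 2, 7}  B2 = {2, 6, 7}  B3 = {0, 1, 2}  B4 = {1, 2, 5}  B5 = {0, 1, 3}  B6 = {1, 2, 8}  B7 = {2, 4, 8}
Tree: B1–B2, B1–B3, B3–B4, B3–B5, B1–B6, B6–B7
Each bag holds 3 vertices, so the decomposition has width 2, which upper-bounds the treewidth. Conversely, {0, 1, 2} is a clique of size 3, and the vertices of any clique must share a bag in every tree decomposition; so some bag has ≥ 3 vertices and tw(G) ≥ 2. Therefore the treewidth is 2.

2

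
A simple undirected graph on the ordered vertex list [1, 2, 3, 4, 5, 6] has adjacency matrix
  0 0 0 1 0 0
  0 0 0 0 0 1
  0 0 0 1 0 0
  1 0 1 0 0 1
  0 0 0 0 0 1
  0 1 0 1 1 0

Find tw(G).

1

A width-1 tree decomposition is:
Bags: B1 = {4, 6}  B2 = {3, 4}  B3 = {1, 4}  B4 = {2, 6}  B5 = {5, 6}
Tree: B1–B2, B1–B3, B1–B4, B1–B5
Each bag holds 2 vertices, so the decomposition has width 1, which upper-bounds the treewidth. G has an edge, so its treewidth is at least 1. Therefore the treewidth is 1.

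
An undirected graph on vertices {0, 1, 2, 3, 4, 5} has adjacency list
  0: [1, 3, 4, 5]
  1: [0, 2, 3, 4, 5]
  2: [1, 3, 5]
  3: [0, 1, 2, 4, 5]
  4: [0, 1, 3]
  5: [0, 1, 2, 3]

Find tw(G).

A width-3 tree decomposition is:
Bags: B1 = {0, 1, 3, 5}  B2 = {1, 2, 3, 5}  B3 = {0, 1, 3, 4}
Tree: B1–B2, B1–B3
Each bag holds 4 vertices, so the decomposition has width 3, which upper-bounds the treewidth. On the other hand G contains the 4-clique {0, 1, 3, 4}. A clique must lie in a single bag of any decomposition, so no decomposition can have width below 3. Combining the bounds, tw(G) = 3.

3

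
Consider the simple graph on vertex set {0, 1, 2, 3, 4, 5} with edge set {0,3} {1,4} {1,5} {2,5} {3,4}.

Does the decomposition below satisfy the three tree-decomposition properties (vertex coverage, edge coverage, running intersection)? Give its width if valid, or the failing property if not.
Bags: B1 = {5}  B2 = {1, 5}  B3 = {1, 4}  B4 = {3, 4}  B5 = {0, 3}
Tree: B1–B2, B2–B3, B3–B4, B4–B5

A tree decomposition must satisfy three properties: every vertex lies in some bag; for every edge, both endpoints lie together in some bag; and for every vertex, the bags containing it form a connected subtree. Here vertex 2 appears in no bag, so the decomposition is invalid.

No — vertex 2 appears in no bag.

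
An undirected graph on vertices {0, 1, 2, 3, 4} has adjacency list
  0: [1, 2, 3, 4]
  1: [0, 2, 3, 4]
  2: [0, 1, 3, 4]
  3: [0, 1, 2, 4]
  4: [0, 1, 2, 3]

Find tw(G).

4

A width-4 tree decomposition is:
Bags: B1 = {0, 1, 2, 3, 4}
Tree: (single bag)
With just one bag of size 5, the width is 5 − 1 = 4, so tw(G) ≤ 4. Conversely, {0, 1, 2, 3, 4} is a clique of size 5, and the vertices of any clique must share a bag in every tree decomposition; so some bag has ≥ 5 vertices and tw(G) ≥ 4. Hence tw(G) = 4 exactly.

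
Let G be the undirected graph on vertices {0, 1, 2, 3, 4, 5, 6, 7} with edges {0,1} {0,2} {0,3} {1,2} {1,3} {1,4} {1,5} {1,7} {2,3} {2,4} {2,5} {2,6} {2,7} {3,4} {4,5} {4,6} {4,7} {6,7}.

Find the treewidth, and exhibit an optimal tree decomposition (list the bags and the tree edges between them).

Treewidth 3.
One optimal decomposition is:
Bags: B1 = {1, 2, 4, 7}  B2 = {1, 2, 4, 5}  B3 = {1, 2, 3, 4}  B4 = {0, 1, 2, 3}  B5 = {2, 4, 6, 7}
Tree: B1–B2, B2–B3, B3–B4, B1–B5

The largest bag has 4 vertices, giving width 3; this decomposition certifies tw(G) ≤ 3. On the other hand G contains the 4-clique {0, 1, 2, 3}. A clique must lie in a single bag of any decomposition, so no decomposition can have width below 3. The upper and lower bounds meet at 3, so that is the treewidth.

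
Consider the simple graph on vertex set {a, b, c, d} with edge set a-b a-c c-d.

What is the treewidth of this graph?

1

A width-1 tree decomposition is:
Bags: B1 = {a, c}  B2 = {c, d}  B3 = {a, b}
Tree: B1–B2, B1–B3
The largest bag has 2 vertices, giving width 1; this decomposition certifies tw(G) ≤ 1. Since G has at least one edge (e.g. c–a), it is not an edgeless graph, so tw(G) ≥ 1. The upper and lower bounds meet at 1, so that is the treewidth.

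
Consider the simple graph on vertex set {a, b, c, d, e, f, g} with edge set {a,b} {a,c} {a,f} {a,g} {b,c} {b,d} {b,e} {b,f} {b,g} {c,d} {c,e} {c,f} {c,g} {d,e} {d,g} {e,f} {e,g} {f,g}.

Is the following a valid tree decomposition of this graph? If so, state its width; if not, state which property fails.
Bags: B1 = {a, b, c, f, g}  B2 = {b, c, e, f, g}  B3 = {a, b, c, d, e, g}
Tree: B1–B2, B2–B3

No — bags containing vertex a are not connected in the tree.

A tree decomposition must satisfy three properties: every vertex lies in some bag; for every edge, both endpoints lie together in some bag; and for every vertex, the bags containing it form a connected subtree. Here bags containing vertex a are not connected in the tree, so the decomposition is invalid.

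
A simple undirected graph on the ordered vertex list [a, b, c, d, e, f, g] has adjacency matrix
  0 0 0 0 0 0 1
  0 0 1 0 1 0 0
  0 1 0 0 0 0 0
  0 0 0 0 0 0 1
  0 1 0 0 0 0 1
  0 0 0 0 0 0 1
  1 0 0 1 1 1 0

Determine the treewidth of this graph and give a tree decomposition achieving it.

The largest bag has 2 vertices, giving width 1; this decomposition certifies tw(G) ≤ 1. G has an edge, so its treewidth is at least 1. Hence tw(G) = 1 exactly.

Treewidth 1.
One such decomposition:
Bags: B1 = {b, c}  B2 = {b, e}  B3 = {e, g}  B4 = {f, g}  B5 = {d, g}  B6 = {a, g}
Tree: B1–B2, B2–B3, B3–B4, B4–B5, B5–B6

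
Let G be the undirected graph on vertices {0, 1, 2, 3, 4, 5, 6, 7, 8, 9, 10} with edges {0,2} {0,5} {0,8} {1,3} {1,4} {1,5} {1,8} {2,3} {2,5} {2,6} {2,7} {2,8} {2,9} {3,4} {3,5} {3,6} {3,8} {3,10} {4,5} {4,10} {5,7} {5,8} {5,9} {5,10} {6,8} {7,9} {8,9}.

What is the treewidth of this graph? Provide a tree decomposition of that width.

Every bag has size at most 4, so the width is 4 − 1 = 3 and tw(G) ≤ 3. Conversely, {1, 3, 5, 8} is a clique of size 4, and the vertices of any clique must share a bag in every tree decomposition; so some bag has ≥ 4 vertices and tw(G) ≥ 3. Therefore the treewidth is 3.

Treewidth 3.
Bags: B1 = {1, 3, 4, 5}  B2 = {1, 3, 5, 8}  B3 = {2, 3, 5, 8}  B4 = {0, 2, 5, 8}  B5 = {2, 5, 8, 9}  B6 = {2, 3, 6, 8}  B7 = {2, 5, 7, 9}  B8 = {3, 4, 5, 10}
Tree: B1–B2, B2–B3, B3–B4, B4–B5, B3–B6, B5–B7, B1–B8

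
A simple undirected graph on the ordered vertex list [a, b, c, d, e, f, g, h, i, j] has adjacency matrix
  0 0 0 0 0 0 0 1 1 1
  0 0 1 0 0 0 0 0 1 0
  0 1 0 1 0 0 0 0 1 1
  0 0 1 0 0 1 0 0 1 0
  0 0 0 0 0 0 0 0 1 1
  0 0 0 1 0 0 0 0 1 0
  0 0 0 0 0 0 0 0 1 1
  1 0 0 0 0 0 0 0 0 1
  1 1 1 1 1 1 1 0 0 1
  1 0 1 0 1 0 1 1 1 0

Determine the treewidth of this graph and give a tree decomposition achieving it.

Treewidth 2.
Bags: B1 = {e, i, j}  B2 = {g, i, j}  B3 = {c, i, j}  B4 = {c, d, i}  B5 = {a, i, j}  B6 = {b, c, i}  B7 = {d, f, i}  B8 = {a, h, j}
Tree: B1–B2, B1–B3, B3–B4, B3–B5, B3–B6, B4–B7, B5–B8

The largest bag has 3 vertices, giving width 2; this decomposition certifies tw(G) ≤ 2. For the lower bound, the 3 vertices {a, h, j} are pairwise adjacent, and any tree decomposition puts a clique entirely inside one bag — forcing width ≥ 2. The upper and lower bounds meet at 2, so that is the treewidth.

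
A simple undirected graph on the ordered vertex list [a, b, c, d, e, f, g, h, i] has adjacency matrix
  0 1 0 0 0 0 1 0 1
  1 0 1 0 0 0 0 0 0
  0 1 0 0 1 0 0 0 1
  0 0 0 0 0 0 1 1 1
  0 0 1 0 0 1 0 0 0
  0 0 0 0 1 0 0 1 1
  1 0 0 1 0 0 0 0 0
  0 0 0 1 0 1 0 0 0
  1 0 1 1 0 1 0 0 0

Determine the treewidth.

3

A width-3 tree decomposition is:
Bags: B1 = {b, c, e, f}  B2 = {b, c, f, i}  B3 = {a, b, f, i}  B4 = {a, f, h, i}  B5 = {a, d, h, i}  B6 = {a, d, g, h}
Tree: B1–B2, B2–B3, B3–B4, B4–B5, B5–B6
The largest bag has 4 vertices, giving width 3; this decomposition certifies tw(G) ≤ 3. For the lower bound: the 4 vertex sets {b,c,e}, {f}, {i}, {a,d,g,h} are disjoint, each induces a connected subgraph, and every pair is joined by at least one edge of G. Contracting each set to a single vertex therefore yields K_{4} as a minor, and since treewidth is minor-monotone, tw(G) ≥ tw(K_{4}) = 3. Combining the bounds, tw(G) = 3.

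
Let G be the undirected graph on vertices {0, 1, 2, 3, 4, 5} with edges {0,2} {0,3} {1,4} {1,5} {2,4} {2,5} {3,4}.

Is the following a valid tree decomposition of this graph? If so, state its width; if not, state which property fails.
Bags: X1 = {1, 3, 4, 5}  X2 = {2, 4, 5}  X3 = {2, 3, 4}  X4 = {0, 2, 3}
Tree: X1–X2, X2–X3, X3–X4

A tree decomposition must satisfy three properties: every vertex lies in some bag; for every edge, both endpoints lie together in some bag; and for every vertex, the bags containing it form a connected subtree. Here bags containing vertex 3 are not connected in the tree, so the decomposition is invalid.

No — bags containing vertex 3 are not connected in the tree.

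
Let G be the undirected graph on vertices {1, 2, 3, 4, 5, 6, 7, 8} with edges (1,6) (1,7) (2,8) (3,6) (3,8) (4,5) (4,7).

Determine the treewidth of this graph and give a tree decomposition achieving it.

The largest bag has 2 vertices, giving width 1; this decomposition certifies tw(G) ≤ 1. Any graph with an edge has treewidth ≥ 1, and G has the edge 5–4. The upper and lower bounds meet at 1, so that is the treewidth.

Treewidth 1.
One optimal decomposition is:
Bags: B1 = {4, 5}  B2 = {4, 7}  B3 = {1, 7}  B4 = {1, 6}  B5 = {3, 6}  B6 = {3, 8}  B7 = {2, 8}
Tree: B1–B2, B2–B3, B3–B4, B4–B5, B5–B6, B6–B7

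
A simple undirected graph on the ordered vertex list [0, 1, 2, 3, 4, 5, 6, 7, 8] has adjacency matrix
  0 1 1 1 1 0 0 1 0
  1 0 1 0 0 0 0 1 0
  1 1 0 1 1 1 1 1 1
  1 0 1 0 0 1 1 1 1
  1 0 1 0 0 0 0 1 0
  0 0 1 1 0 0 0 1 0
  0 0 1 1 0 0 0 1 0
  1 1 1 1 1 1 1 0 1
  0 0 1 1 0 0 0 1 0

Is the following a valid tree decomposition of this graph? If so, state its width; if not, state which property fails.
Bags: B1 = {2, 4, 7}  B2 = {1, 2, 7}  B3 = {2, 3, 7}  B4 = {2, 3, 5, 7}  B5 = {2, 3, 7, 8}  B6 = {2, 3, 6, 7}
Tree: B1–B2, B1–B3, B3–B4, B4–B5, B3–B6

A tree decomposition must satisfy three properties: every vertex lies in some bag; for every edge, both endpoints lie together in some bag; and for every vertex, the bags containing it form a connected subtree. Here vertex 0 appears in no bag, so the decomposition is invalid.

No — vertex 0 appears in no bag.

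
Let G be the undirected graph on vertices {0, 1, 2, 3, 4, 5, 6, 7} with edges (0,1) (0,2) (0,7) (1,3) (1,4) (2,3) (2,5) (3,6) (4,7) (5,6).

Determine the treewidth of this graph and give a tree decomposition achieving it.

Treewidth 2.
One optimal decomposition is:
Bags: B1 = {0, 4, 7}  B2 = {0, 1, 4}  B3 = {0, 1, 2}  B4 = {1, 2, 3}  B5 = {2, 3, 5}  B6 = {3, 5, 6}
Tree: B1–B2, B2–B3, B3–B4, B4–B5, B5–B6

The largest bag has 3 vertices, giving width 2; this decomposition certifies tw(G) ≤ 2. For the lower bound, G contains the cycle 7–4–1–0–7, so G is not a forest; only forests have treewidth ≤ 1, hence tw(G) ≥ 2. Hence tw(G) = 2 exactly.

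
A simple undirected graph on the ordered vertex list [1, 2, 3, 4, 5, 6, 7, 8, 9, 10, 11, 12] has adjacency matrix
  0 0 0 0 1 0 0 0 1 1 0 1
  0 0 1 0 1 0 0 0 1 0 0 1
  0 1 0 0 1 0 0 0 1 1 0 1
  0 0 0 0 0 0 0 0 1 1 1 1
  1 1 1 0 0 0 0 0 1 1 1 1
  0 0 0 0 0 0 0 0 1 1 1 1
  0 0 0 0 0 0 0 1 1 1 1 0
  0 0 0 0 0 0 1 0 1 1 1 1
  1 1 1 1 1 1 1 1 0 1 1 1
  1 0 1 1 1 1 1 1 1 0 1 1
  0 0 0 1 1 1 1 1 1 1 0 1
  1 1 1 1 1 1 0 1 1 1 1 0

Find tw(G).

A width-4 tree decomposition is:
Bags: B1 = {8, 9, 10, 11, 12}  B2 = {5, 9, 10, 11, 12}  B3 = {6, 9, 10, 11, 12}  B4 = {3, 5, 9, 10, 12}  B5 = {4, 9, 10, 11, 12}  B6 = {2, 3, 5, 9, 12}  B7 = {7, 8, 9, 10, 11}  B8 = {1, 5, 9, 10, 12}
Tree: B1–B2, B1–B3, B2–B4, B1–B5, B4–B6, B1–B7, B4–B8
Every bag has size at most 5, so the width is 5 − 1 = 4 and tw(G) ≤ 4. For the lower bound, the 5 vertices {2, 3, 5, 9, 12} are pairwise adjacent, and any tree decomposition puts a clique entirely inside one bag — forcing width ≥ 4. The upper and lower bounds meet at 4, so that is the treewidth.

4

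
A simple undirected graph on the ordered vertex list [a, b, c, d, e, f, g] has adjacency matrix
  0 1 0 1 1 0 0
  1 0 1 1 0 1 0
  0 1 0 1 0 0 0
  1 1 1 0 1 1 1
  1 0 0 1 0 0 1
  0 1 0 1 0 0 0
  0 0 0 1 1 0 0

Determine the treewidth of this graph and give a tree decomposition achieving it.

Every bag has size at most 3, so the width is 3 − 1 = 2 and tw(G) ≤ 2. For the lower bound, the 3 vertices {d, e, g} are pairwise adjacent, and any tree decomposition puts a clique entirely inside one bag — forcing width ≥ 2. Hence tw(G) = 2 exactly.

Treewidth 2.
One optimal decomposition is:
Bags: B1 = {b, d, f}  B2 = {b, c, d}  B3 = {a, b, d}  B4 = {a, d, e}  B5 = {d, e, g}
Tree: B1–B2, B2–B3, B3–B4, B4–B5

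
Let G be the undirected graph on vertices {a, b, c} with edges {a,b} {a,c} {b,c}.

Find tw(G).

A width-2 tree decomposition is:
Bags: B1 = {a, b, c}
Tree: (single bag)
With just one bag of size 3, the width is 3 − 1 = 2, so tw(G) ≤ 2. On the other hand G contains the 3-clique {a, b, c}. A clique must lie in a single bag of any decomposition, so no decomposition can have width below 2. Therefore the treewidth is 2.

2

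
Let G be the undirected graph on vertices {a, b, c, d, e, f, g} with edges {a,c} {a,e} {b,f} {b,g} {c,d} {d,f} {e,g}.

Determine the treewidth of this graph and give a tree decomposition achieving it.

Every bag has size at most 3, so the width is 3 − 1 = 2 and tw(G) ≤ 2. The edges b–g–e–a–c–d–f–b form a cycle, so G is not a tree and its treewidth is at least 2. Hence tw(G) = 2 exactly.

Treewidth 2.
One optimal decomposition is:
Bags: B1 = {b, e, g}  B2 = {a, b, e}  B3 = {a, b, c}  B4 = {b, c, d}  B5 = {b, d, f}
Tree: B1–B2, B2–B3, B3–B4, B4–B5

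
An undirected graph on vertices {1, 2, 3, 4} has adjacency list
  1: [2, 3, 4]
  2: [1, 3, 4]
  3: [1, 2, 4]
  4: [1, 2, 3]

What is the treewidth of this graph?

3

A width-3 tree decomposition is:
Bags: B1 = {1, 2, 3, 4}
Tree: (single bag)
With just one bag of size 4, the width is 4 − 1 = 3, so tw(G) ≤ 3. Conversely, {1, 2, 3, 4} is a clique of size 4, and the vertices of any clique must share a bag in every tree decomposition; so some bag has ≥ 4 vertices and tw(G) ≥ 3. The upper and lower bounds meet at 3, so that is the treewidth.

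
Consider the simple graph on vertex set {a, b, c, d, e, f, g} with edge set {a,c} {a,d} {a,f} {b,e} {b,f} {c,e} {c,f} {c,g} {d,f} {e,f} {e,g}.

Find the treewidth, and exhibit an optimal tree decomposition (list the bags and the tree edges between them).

Each bag holds 3 vertices, so the decomposition has width 2, which upper-bounds the treewidth. On the other hand G contains the 3-clique {c, e, g}. A clique must lie in a single bag of any decomposition, so no decomposition can have width below 2. The upper and lower bounds meet at 2, so that is the treewidth.

Treewidth 2.
One optimal decomposition is:
Bags: B1 = {c, e, f}  B2 = {a, c, f}  B3 = {c, e, g}  B4 = {a, d, f}  B5 = {b, e, f}
Tree: B1–B2, B1–B3, B2–B4, B1–B5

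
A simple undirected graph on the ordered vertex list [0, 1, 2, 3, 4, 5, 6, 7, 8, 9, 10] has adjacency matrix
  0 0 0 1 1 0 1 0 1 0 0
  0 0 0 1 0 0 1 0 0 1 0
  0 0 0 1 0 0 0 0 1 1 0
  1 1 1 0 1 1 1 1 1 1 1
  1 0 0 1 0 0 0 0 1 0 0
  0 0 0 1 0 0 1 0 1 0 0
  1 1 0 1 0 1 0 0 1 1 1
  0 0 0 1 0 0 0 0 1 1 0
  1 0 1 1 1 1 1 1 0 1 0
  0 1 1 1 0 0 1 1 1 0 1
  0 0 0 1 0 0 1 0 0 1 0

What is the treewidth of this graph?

A width-3 tree decomposition is:
Bags: B1 = {3, 6, 8, 9}  B2 = {3, 6, 9, 10}  B3 = {0, 3, 6, 8}  B4 = {3, 7, 8, 9}  B5 = {0, 3, 4, 8}  B6 = {3, 5, 6, 8}  B7 = {1, 3, 6, 9}  B8 = {2, 3, 8, 9}
Tree: B1–B2, B1–B3, B1–B4, B3–B5, B1–B6, B1–B7, B4–B8
Each bag holds 4 vertices, so the decomposition has width 3, which upper-bounds the treewidth. Conversely, {2, 3, 8, 9} is a clique of size 4, and the vertices of any clique must share a bag in every tree decomposition; so some bag has ≥ 4 vertices and tw(G) ≥ 3. Therefore the treewidth is 3.

3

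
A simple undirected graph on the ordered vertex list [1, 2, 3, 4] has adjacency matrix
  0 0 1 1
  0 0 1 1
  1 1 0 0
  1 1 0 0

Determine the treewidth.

2

A width-2 tree decomposition is:
Bags: B1 = {1, 2, 3}  B2 = {1, 2, 4}
Tree: B1–B2
Every bag has size at most 3, so the width is 3 − 1 = 2 and tw(G) ≤ 2. The edges 2–3–1–4–2 form a cycle, so G is not a tree and its treewidth is at least 2. Therefore the treewidth is 2.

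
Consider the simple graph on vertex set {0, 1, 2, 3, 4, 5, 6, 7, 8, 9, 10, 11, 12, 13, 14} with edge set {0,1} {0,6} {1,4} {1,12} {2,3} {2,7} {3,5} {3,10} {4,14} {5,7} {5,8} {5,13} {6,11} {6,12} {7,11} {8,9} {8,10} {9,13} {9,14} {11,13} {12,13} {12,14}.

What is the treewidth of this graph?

A width-3 tree decomposition is:
Bags: B1 = {0, 1, 4, 14}  B2 = {0, 1, 12, 14}  B3 = {0, 6, 12, 14}  B4 = {6, 9, 12, 14}  B5 = {6, 9, 12, 13}  B6 = {6, 9, 11, 13}  B7 = {8, 9, 11, 13}  B8 = {5, 8, 11, 13}  B9 = {5, 7, 8, 11}  B10 = {5, 7, 8, 10}  B11 = {3, 5, 7, 10}  B12 = {2, 3, 7, 10}
Tree: B1–B2, B2–B3, B3–B4, B4–B5, B5–B6, B6–B7, B7–B8, B8–B9, B9–B10, B10–B11, B11–B12
Each bag holds 4 vertices, so the decomposition has width 3, which upper-bounds the treewidth. For the lower bound: the 4 vertex sets {0,1,4}, {14}, {12}, {6,9,11,13} are disjoint, each induces a connected subgraph, and every pair is joined by at least one edge of G. Contracting each set to a single vertex therefore yields K_{4} as a minor, and since treewidth is minor-monotone, tw(G) ≥ tw(K_{4}) = 3. Combining the bounds, tw(G) = 3.

3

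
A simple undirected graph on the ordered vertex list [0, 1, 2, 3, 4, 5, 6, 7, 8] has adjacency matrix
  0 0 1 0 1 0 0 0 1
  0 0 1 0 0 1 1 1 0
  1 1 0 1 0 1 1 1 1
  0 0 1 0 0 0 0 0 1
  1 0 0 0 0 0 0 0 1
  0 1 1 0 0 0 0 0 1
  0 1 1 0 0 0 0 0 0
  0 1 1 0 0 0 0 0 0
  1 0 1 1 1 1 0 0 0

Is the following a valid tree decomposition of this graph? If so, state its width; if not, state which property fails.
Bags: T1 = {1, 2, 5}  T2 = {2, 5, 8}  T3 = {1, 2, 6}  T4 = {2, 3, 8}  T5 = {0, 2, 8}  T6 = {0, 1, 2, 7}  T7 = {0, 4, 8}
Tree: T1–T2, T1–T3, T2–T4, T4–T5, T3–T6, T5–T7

No — bags containing vertex 0 are not connected in the tree.

A tree decomposition must satisfy three properties: every vertex lies in some bag; for every edge, both endpoints lie together in some bag; and for every vertex, the bags containing it form a connected subtree. Here bags containing vertex 0 are not connected in the tree, so the decomposition is invalid.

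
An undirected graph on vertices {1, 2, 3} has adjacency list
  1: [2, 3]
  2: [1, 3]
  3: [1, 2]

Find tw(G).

2

A width-2 tree decomposition is:
Bags: B1 = {1, 2, 3}
Tree: (single bag)
A single bag containing all 3 vertices is trivially a valid decomposition of width 2. Conversely, {1, 2, 3} is a clique of size 3, and the vertices of any clique must share a bag in every tree decomposition; so some bag has ≥ 3 vertices and tw(G) ≥ 2. Hence tw(G) = 2 exactly.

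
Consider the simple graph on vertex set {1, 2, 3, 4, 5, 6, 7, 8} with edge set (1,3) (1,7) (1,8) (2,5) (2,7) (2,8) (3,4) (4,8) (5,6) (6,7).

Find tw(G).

A width-2 tree decomposition is:
Bags: B1 = {3, 4, 8}  B2 = {1, 3, 8}  B3 = {1, 2, 8}  B4 = {1, 2, 7}  B5 = {2, 5, 7}  B6 = {5, 6, 7}
Tree: B1–B2, B2–B3, B3–B4, B4–B5, B5–B6
Every bag has size at most 3, so the width is 3 − 1 = 2 and tw(G) ≤ 2. For the lower bound, G contains the cycle 4–3–1–8–4, so G is not a forest; only forests have treewidth ≤ 1, hence tw(G) ≥ 2. Therefore the treewidth is 2.

2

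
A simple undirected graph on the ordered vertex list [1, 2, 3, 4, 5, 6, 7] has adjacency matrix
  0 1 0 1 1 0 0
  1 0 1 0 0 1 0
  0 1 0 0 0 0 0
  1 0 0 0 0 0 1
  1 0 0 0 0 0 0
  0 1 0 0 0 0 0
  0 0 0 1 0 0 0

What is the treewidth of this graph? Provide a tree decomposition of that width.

Every bag has size at most 2, so the width is 2 − 1 = 1 and tw(G) ≤ 1. G has an edge, so its treewidth is at least 1. Therefore the treewidth is 1.

Treewidth 1.
One optimal decomposition is:
Bags: B1 = {1, 2}  B2 = {2, 6}  B3 = {1, 4}  B4 = {4, 7}  B5 = {1, 5}  B6 = {2, 3}
Tree: B1–B2, B1–B3, B3–B4, B1–B5, B1–B6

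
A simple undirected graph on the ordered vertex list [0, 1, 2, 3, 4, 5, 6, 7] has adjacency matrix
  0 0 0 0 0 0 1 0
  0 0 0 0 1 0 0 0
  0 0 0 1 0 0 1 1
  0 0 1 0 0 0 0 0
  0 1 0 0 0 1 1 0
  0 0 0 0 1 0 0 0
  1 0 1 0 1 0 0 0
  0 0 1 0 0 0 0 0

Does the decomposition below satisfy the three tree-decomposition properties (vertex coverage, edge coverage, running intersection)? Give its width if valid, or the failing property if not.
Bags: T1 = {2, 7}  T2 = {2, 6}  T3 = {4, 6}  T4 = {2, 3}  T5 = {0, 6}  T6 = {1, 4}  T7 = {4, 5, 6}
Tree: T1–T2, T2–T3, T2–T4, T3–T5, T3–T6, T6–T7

A tree decomposition must satisfy three properties: every vertex lies in some bag; for every edge, both endpoints lie together in some bag; and for every vertex, the bags containing it form a connected subtree. Here bags containing vertex 6 are not connected in the tree, so the decomposition is invalid.

No — bags containing vertex 6 are not connected in the tree.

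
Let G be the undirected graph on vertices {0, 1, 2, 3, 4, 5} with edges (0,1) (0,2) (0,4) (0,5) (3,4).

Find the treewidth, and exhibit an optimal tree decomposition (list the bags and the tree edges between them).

Each bag holds 2 vertices, so the decomposition has width 1, which upper-bounds the treewidth. Since G has at least one edge (e.g. 0–5), it is not an edgeless graph, so tw(G) ≥ 1. Combining the bounds, tw(G) = 1.

Treewidth 1.
One optimal decomposition is:
Bags: B1 = {0, 5}  B2 = {0, 4}  B3 = {0, 1}  B4 = {3, 4}  B5 = {0, 2}
Tree: B1–B2, B2–B3, B2–B4, B3–B5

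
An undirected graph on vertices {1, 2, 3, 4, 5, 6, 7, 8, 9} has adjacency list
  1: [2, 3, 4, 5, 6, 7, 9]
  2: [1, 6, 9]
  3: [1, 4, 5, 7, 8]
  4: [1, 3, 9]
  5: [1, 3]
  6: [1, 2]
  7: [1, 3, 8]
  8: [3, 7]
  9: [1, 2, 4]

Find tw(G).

A width-2 tree decomposition is:
Bags: B1 = {1, 3, 4}  B2 = {1, 4, 9}  B3 = {1, 2, 9}  B4 = {1, 3, 5}  B5 = {1, 3, 7}  B6 = {1, 2, 6}  B7 = {3, 7, 8}
Tree: B1–B2, B2–B3, B1–B4, B4–B5, B3–B6, B5–B7
Each bag holds 3 vertices, so the decomposition has width 2, which upper-bounds the treewidth. Conversely, {3, 7, 8} is a clique of size 3, and the vertices of any clique must share a bag in every tree decomposition; so some bag has ≥ 3 vertices and tw(G) ≥ 2. The upper and lower bounds meet at 2, so that is the treewidth.

2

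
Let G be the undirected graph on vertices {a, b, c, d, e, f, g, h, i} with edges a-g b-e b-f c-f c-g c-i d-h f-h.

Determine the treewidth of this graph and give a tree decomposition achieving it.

Each bag holds 2 vertices, so the decomposition has width 1, which upper-bounds the treewidth. G has an edge, so its treewidth is at least 1. Hence tw(G) = 1 exactly.

Treewidth 1.
One optimal decomposition is:
Bags: B1 = {c, i}  B2 = {c, f}  B3 = {c, g}  B4 = {b, f}  B5 = {f, h}  B6 = {a, g}  B7 = {d, h}  B8 = {b, e}
Tree: B1–B2, B2–B3, B2–B4, B4–B5, B3–B6, B5–B7, B4–B8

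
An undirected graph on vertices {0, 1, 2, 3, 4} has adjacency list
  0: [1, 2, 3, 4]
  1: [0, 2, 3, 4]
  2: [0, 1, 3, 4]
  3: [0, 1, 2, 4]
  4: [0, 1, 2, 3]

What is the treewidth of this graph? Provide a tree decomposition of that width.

Treewidth 4.
One such decomposition:
Bags: B1 = {0, 1, 2, 3, 4}
Tree: (single bag)

With just one bag of size 5, the width is 5 − 1 = 4, so tw(G) ≤ 4. On the other hand G contains the 5-clique {0, 1, 2, 3, 4}. A clique must lie in a single bag of any decomposition, so no decomposition can have width below 4. Hence tw(G) = 4 exactly.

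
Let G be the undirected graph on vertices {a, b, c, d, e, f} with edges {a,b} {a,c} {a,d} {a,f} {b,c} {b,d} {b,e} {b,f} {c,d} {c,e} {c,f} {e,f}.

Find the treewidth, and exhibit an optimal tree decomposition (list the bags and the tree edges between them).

Treewidth 3.
One such decomposition:
Bags: B1 = {a, b, c, d}  B2 = {a, b, c, f}  B3 = {b, c, e, f}
Tree: B1–B2, B2–B3

Every bag has size at most 4, so the width is 4 − 1 = 3 and tw(G) ≤ 3. Conversely, {a, b, c, d} is a clique of size 4, and the vertices of any clique must share a bag in every tree decomposition; so some bag has ≥ 4 vertices and tw(G) ≥ 3. The upper and lower bounds meet at 3, so that is the treewidth.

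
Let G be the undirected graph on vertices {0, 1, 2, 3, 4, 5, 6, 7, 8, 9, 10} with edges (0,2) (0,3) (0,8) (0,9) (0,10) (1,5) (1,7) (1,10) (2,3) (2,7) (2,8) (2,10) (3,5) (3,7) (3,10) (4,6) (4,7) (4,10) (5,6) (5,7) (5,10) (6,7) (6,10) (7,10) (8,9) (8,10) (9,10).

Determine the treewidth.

3

A width-3 tree decomposition is:
Bags: B1 = {0, 2, 3, 10}  B2 = {2, 3, 7, 10}  B3 = {0, 2, 8, 10}  B4 = {3, 5, 7, 10}  B5 = {1, 5, 7, 10}  B6 = {5, 6, 7, 10}  B7 = {4, 6, 7, 10}  B8 = {0, 8, 9, 10}
Tree: B1–B2, B1–B3, B2–B4, B4–B5, B5–B6, B6–B7, B3–B8
Every bag has size at most 4, so the width is 4 − 1 = 3 and tw(G) ≤ 3. On the other hand G contains the 4-clique {0, 8, 9, 10}. A clique must lie in a single bag of any decomposition, so no decomposition can have width below 3. Combining the bounds, tw(G) = 3.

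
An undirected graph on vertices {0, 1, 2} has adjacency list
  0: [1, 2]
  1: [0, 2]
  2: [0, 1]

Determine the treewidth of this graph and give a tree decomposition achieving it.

Treewidth 2.
One such decomposition:
Bags: B1 = {0, 1, 2}
Tree: (single bag)

With just one bag of size 3, the width is 3 − 1 = 2, so tw(G) ≤ 2. Conversely, {0, 1, 2} is a clique of size 3, and the vertices of any clique must share a bag in every tree decomposition; so some bag has ≥ 3 vertices and tw(G) ≥ 2. The upper and lower bounds meet at 2, so that is the treewidth.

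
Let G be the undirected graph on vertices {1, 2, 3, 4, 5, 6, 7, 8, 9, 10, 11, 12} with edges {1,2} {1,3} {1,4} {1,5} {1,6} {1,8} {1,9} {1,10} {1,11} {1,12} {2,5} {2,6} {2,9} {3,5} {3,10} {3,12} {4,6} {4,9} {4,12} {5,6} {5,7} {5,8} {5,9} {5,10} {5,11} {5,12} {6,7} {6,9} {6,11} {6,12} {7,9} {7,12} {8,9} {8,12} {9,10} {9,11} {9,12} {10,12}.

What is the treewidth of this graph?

4

A width-4 tree decomposition is:
Bags: B1 = {1, 5, 6, 9, 12}  B2 = {1, 2, 5, 6, 9}  B3 = {1, 5, 8, 9, 12}  B4 = {1, 4, 6, 9, 12}  B5 = {5, 6, 7, 9, 12}  B6 = {1, 5, 9, 10, 12}  B7 = {1, 3, 5, 10, 12}  B8 = {1, 5, 6, 9, 11}
Tree: B1–B2, B1–B3, B1–B4, B1–B5, B1–B6, B6–B7, B2–B8
Every bag has size at most 5, so the width is 5 − 1 = 4 and tw(G) ≤ 4. Conversely, {1, 4, 6, 9, 12} is a clique of size 5, and the vertices of any clique must share a bag in every tree decomposition; so some bag has ≥ 5 vertices and tw(G) ≥ 4. Combining the bounds, tw(G) = 4.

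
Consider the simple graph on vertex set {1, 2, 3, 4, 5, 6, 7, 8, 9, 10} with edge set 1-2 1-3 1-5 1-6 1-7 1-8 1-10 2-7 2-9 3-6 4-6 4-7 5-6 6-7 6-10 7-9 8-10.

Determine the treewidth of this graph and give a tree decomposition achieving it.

Treewidth 2.
One such decomposition:
Bags: B1 = {4, 6, 7}  B2 = {1, 6, 7}  B3 = {1, 2, 7}  B4 = {1, 5, 6}  B5 = {1, 6, 10}  B6 = {2, 7, 9}  B7 = {1, 3, 6}  B8 = {1, 8, 10}
Tree: B1–B2, B2–B3, B2–B4, B4–B5, B3–B6, B5–B7, B5–B8

Every bag has size at most 3, so the width is 3 − 1 = 2 and tw(G) ≤ 2. Conversely, {1, 8, 10} is a clique of size 3, and the vertices of any clique must share a bag in every tree decomposition; so some bag has ≥ 3 vertices and tw(G) ≥ 2. Therefore the treewidth is 2.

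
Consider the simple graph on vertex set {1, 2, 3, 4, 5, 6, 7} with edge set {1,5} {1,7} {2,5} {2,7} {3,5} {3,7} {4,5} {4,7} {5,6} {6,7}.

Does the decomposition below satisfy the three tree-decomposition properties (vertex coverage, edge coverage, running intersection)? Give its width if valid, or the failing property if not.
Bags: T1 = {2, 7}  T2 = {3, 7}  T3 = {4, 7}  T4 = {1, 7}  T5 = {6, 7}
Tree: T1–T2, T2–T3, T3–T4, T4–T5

No — vertex 5 appears in no bag.

A tree decomposition must satisfy three properties: every vertex lies in some bag; for every edge, both endpoints lie together in some bag; and for every vertex, the bags containing it form a connected subtree. Here vertex 5 appears in no bag, so the decomposition is invalid.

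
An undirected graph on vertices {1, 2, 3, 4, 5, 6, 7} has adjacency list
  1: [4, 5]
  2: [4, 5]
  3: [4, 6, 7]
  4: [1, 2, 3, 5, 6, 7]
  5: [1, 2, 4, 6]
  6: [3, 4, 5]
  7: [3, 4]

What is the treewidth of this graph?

A width-2 tree decomposition is:
Bags: B1 = {2, 4, 5}  B2 = {4, 5, 6}  B3 = {3, 4, 6}  B4 = {1, 4, 5}  B5 = {3, 4, 7}
Tree: B1–B2, B2–B3, B1–B4, B3–B5
Each bag holds 3 vertices, so the decomposition has width 2, which upper-bounds the treewidth. Conversely, {3, 4, 6} is a clique of size 3, and the vertices of any clique must share a bag in every tree decomposition; so some bag has ≥ 3 vertices and tw(G) ≥ 2. Therefore the treewidth is 2.

2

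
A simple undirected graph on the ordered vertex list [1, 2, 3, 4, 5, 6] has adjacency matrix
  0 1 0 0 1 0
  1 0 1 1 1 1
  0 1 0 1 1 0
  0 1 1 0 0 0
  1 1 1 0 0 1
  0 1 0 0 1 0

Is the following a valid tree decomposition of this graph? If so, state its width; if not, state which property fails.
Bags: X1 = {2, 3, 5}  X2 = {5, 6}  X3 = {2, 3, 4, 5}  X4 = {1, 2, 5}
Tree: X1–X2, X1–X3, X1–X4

A tree decomposition must satisfy three properties: every vertex lies in some bag; for every edge, both endpoints lie together in some bag; and for every vertex, the bags containing it form a connected subtree. Here edge (2,6) lies in no bag, so the decomposition is invalid.

No — edge (2,6) lies in no bag.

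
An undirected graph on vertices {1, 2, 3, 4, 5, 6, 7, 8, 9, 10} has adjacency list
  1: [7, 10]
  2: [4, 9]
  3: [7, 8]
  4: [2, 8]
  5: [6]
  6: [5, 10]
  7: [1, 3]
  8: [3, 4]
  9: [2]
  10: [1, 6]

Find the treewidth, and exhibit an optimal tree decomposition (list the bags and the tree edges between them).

Treewidth 1.
Bags: B1 = {5, 6}  B2 = {6, 10}  B3 = {1, 10}  B4 = {1, 7}  B5 = {3, 7}  B6 = {3, 8}  B7 = {4, 8}  B8 = {2, 4}  B9 = {2, 9}
Tree: B1–B2, B2–B3, B3–B4, B4–B5, B5–B6, B6–B7, B7–B8, B8–B9

Every bag has size at most 2, so the width is 2 − 1 = 1 and tw(G) ≤ 1. G has an edge, so its treewidth is at least 1. Therefore the treewidth is 1.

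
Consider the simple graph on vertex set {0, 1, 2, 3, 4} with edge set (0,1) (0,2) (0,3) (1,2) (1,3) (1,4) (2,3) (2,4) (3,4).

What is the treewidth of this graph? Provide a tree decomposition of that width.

Treewidth 3.
Bags: B1 = {1, 2, 3, 4}  B2 = {0, 1, 2, 3}
Tree: B1–B2

Every bag has size at most 4, so the width is 4 − 1 = 3 and tw(G) ≤ 3. For the lower bound, the 4 vertices {0, 1, 2, 3} are pairwise adjacent, and any tree decomposition puts a clique entirely inside one bag — forcing width ≥ 3. Therefore the treewidth is 3.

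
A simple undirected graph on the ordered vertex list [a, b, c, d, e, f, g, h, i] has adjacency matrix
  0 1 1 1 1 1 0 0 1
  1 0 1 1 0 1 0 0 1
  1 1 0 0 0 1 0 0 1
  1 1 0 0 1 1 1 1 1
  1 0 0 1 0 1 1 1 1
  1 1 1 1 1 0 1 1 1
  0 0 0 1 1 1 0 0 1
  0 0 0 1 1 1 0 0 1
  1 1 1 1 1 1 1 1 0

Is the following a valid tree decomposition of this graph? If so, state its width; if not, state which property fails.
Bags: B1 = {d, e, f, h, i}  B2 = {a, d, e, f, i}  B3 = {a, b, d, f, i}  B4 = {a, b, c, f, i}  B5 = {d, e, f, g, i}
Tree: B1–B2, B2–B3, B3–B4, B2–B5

Yes; width 4.

Vertex coverage: the bags together contain {a, b, c, d, e, f, g, h, i}, the full vertex set. Edge coverage: each edge of G has both endpoints in at least one bag. Running intersection: for every vertex, the bags containing it form a connected subtree. All three properties hold, so this is a valid tree decomposition of width max|bag| − 1 = 4, and hence tw(G) ≤ 4.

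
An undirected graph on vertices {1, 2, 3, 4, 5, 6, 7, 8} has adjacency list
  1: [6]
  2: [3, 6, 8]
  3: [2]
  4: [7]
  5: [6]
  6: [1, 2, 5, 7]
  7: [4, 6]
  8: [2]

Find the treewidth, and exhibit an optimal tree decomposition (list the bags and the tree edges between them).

Treewidth 1.
One such decomposition:
Bags: B1 = {6, 7}  B2 = {4, 7}  B3 = {2, 6}  B4 = {2, 3}  B5 = {2, 8}  B6 = {1, 6}  B7 = {5, 6}
Tree: B1–B2, B1–B3, B3–B4, B4–B5, B1–B6, B6–B7

The largest bag has 2 vertices, giving width 1; this decomposition certifies tw(G) ≤ 1. G has an edge, so its treewidth is at least 1. Hence tw(G) = 1 exactly.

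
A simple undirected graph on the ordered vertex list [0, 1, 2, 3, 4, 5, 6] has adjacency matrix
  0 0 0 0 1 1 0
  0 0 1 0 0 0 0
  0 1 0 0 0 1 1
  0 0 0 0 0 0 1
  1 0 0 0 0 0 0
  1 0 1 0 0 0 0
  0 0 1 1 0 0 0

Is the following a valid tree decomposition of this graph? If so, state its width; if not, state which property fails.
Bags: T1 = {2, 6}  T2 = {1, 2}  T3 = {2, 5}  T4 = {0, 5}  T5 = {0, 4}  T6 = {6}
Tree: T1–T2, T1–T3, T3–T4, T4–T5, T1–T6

No — vertex 3 appears in no bag.

A tree decomposition must satisfy three properties: every vertex lies in some bag; for every edge, both endpoints lie together in some bag; and for every vertex, the bags containing it form a connected subtree. Here vertex 3 appears in no bag, so the decomposition is invalid.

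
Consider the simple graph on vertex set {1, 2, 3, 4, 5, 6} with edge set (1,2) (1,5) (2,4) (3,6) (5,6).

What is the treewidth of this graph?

1

A width-1 tree decomposition is:
Bags: B1 = {3, 6}  B2 = {5, 6}  B3 = {1, 5}  B4 = {1, 2}  B5 = {2, 4}
Tree: B1–B2, B2–B3, B3–B4, B4–B5
The largest bag has 2 vertices, giving width 1; this decomposition certifies tw(G) ≤ 1. G has an edge, so its treewidth is at least 1. Therefore the treewidth is 1.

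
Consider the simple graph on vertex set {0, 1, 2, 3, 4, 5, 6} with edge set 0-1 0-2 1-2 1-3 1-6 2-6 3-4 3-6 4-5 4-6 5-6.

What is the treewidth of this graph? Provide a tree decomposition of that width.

Treewidth 2.
One such decomposition:
Bags: B1 = {3, 4, 6}  B2 = {4, 5, 6}  B3 = {1, 3, 6}  B4 = {1, 2, 6}  B5 = {0, 1, 2}
Tree: B1–B2, B1–B3, B3–B4, B4–B5

Each bag holds 3 vertices, so the decomposition has width 2, which upper-bounds the treewidth. On the other hand G contains the 3-clique {0, 1, 2}. A clique must lie in a single bag of any decomposition, so no decomposition can have width below 2. The upper and lower bounds meet at 2, so that is the treewidth.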